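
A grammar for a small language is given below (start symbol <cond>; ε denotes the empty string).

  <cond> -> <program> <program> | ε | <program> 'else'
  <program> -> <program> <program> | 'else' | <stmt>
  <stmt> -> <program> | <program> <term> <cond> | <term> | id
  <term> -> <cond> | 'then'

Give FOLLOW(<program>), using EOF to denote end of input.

{ EOF, 'else', 'then', id }

In <cond> -> <program> <program>: add FIRST(<program>)\{ε} = { 'else', 'then', id }.
  Since <program> is nullable, also add FOLLOW(<cond>) = { EOF, 'else', 'then', id }.
In <cond> -> <program> <program>: <program> is at the end, add FOLLOW(<cond>) = { EOF, 'else', 'then', id }.
In <cond> -> <program> 'else': add FIRST('else') = { 'else' }.
In <program> -> <program> <program>: add FIRST(<program>)\{ε} = { 'else', 'then', id }.
  Since <program> is nullable, also add FOLLOW(<program>) = { EOF, 'else', 'then', id }.
In <program> -> <program> <program>: <program> is at the end, add FOLLOW(<program>) = { EOF, 'else', 'then', id }.
In <stmt> -> <program>: <program> is at the end, add FOLLOW(<stmt>) = { EOF, 'else', 'then', id }.
In <stmt> -> <program> <term> <cond>: add FIRST(<term> <cond>)\{ε} = { 'else', 'then', id }.
  Since <term> <cond> is nullable, also add FOLLOW(<stmt>) = { EOF, 'else', 'then', id }.
Union: FOLLOW(<program>) = { EOF, 'else', 'then', id }.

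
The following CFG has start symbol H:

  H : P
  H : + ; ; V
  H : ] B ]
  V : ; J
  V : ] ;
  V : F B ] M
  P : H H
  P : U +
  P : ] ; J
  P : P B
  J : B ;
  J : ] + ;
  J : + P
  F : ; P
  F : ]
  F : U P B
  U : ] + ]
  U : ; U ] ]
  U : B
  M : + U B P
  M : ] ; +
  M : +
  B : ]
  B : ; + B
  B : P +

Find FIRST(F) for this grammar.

{ +, ;, ] }

F : ; P contributes {;}.
F : ] contributes {]}.
From F : U P B: add FIRST(U) = { +, ;, ] }.
Union: FIRST(F) = { +, ;, ] }.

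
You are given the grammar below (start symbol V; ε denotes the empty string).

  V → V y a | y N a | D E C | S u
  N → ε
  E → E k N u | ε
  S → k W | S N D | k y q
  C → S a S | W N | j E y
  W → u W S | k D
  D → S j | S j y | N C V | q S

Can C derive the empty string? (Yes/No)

Nullable nonterminals: E, N.
No production of C has an RHS whose symbols are all nullable, so C is not nullable.

No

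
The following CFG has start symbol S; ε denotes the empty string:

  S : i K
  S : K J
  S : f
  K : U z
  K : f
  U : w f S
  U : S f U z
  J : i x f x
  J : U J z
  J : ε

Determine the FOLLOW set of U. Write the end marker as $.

{ f, i, w, z }

In K : U z: add FIRST(z) = { z }.
In U : S f U z: add FIRST(z) = { z }.
In J : U J z: add FIRST(J z) = { f, i, w, z }.
Union: FOLLOW(U) = { f, i, w, z }.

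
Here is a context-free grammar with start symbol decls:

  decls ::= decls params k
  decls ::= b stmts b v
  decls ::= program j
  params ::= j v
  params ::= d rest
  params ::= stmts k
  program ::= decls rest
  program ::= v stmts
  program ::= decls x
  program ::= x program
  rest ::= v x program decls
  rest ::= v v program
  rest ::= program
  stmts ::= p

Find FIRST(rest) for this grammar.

{ b, v, x }

rest ::= v x program decls contributes {v}.
rest ::= v v program contributes {v}.
From rest ::= program: add FIRST(program) = { b, v, x }.
Union: FIRST(rest) = { b, v, x }.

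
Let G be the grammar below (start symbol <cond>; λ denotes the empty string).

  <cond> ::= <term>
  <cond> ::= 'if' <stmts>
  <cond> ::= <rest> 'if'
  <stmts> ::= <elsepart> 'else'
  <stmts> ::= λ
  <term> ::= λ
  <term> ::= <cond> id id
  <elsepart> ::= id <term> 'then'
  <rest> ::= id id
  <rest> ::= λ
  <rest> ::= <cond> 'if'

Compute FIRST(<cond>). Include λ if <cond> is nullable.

From <cond> ::= <term>: add FIRST(<term>) = { 'if', id, λ } (including λ since <term> is nullable).
<cond> ::= 'if' <stmts> contributes {'if'}.
From <cond> ::= <rest> 'if': <rest> nullable, take FIRST(<rest>) ∪ {'if'} = { 'if', id }.
Union: FIRST(<cond>) = { 'if', id, λ }.

{ 'if', id, λ }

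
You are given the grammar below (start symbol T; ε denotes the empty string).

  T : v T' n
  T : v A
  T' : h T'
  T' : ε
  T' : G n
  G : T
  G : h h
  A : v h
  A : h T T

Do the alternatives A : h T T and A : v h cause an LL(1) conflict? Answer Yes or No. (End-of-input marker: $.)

FIRST(h T T) = { h } and FIRST(v h) = { v }.
The FIRST sets are disjoint and neither alternative is nullable — no conflict.

No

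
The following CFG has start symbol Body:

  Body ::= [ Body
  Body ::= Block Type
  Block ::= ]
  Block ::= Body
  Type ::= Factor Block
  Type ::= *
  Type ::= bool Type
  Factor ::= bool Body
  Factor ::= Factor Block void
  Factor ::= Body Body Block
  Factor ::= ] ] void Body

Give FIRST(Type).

{ *, [, ], bool }

From Type ::= Factor Block: add FIRST(Factor) = { [, ], bool }.
Type ::= * contributes {*}.
Type ::= bool Type contributes {bool}.
Union: FIRST(Type) = { *, [, ], bool }.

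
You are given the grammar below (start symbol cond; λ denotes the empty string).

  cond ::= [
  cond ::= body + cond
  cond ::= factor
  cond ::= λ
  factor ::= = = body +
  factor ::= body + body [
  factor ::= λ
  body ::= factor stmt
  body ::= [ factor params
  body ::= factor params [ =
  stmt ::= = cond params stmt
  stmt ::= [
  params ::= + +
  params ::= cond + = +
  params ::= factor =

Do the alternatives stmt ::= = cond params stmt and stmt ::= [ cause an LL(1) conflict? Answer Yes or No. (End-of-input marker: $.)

FIRST(= cond params stmt) = { = } and FIRST([) = { [ }.
The FIRST sets are disjoint and neither alternative is nullable — no conflict.

No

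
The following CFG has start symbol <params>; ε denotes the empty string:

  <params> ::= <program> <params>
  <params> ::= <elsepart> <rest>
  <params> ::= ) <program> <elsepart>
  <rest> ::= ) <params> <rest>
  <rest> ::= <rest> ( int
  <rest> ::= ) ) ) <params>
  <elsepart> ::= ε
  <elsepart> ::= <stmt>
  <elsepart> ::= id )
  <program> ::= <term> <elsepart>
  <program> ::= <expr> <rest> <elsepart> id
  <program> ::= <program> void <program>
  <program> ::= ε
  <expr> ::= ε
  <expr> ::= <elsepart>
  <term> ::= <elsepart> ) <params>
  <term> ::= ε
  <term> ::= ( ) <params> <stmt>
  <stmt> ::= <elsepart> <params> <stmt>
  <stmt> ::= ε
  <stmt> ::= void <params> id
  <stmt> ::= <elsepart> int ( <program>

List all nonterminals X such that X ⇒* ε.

{ <elsepart>, <expr>, <program>, <stmt>, <term> }

Directly nullable (have an ε-production): <elsepart>, <program>, <expr>, <term>, <stmt>.
No other nonterminal has a production whose RHS symbols are all nullable.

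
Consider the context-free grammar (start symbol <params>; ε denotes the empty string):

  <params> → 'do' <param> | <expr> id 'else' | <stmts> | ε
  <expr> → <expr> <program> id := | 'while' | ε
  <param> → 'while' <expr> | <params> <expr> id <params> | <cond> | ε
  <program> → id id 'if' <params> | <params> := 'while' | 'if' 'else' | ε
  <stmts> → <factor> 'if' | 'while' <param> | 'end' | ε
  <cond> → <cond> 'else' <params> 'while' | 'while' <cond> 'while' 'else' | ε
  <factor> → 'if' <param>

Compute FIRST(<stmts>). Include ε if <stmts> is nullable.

{ 'end', 'if', 'while', ε }

From <stmts> → <factor> 'if': add FIRST(<factor>) = { 'if' }.
<stmts> → 'while' <param> contributes {'while'}.
<stmts> → 'end' contributes {'end'}.
<stmts> → ε contributes ε.
Union: FIRST(<stmts>) = { 'end', 'if', 'while', ε }.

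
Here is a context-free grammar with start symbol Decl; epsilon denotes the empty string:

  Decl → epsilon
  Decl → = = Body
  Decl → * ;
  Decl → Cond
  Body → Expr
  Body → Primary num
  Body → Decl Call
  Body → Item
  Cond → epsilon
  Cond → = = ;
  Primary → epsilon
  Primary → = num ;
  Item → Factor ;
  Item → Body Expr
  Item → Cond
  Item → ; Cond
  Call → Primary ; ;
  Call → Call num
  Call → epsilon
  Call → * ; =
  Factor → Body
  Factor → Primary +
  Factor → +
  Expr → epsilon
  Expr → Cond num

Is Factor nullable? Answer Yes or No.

Yes

Factor → Body and each of Body is nullable, so Factor ⇒* epsilon.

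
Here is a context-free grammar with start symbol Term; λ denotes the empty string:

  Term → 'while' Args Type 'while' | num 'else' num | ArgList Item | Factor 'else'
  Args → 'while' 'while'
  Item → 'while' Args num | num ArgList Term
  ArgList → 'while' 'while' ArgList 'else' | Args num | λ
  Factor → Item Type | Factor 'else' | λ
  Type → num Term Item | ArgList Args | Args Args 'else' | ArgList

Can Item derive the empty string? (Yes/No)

Nullable nonterminals: ArgList, Factor, Type.
No production of Item has an RHS whose symbols are all nullable, so Item is not nullable.

No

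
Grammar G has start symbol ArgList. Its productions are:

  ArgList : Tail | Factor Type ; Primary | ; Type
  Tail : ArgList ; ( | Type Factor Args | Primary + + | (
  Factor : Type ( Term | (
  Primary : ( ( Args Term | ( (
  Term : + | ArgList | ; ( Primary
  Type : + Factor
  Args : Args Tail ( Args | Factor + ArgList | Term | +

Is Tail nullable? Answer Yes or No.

No

No nonterminal in this grammar is nullable.
No production of Tail has an RHS whose symbols are all nullable, so Tail is not nullable.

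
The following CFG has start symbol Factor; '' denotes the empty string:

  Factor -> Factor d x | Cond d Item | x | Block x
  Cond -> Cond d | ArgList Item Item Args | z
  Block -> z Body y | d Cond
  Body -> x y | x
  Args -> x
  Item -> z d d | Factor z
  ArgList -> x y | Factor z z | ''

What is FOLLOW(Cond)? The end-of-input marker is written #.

In Factor -> Cond d Item: add FIRST(d Item) = { d }.
In Cond -> Cond d: add FIRST(d) = { d }.
In Block -> d Cond: Cond is at the end, add FOLLOW(Block) = { x }.
Union: FOLLOW(Cond) = { d, x }.

{ d, x }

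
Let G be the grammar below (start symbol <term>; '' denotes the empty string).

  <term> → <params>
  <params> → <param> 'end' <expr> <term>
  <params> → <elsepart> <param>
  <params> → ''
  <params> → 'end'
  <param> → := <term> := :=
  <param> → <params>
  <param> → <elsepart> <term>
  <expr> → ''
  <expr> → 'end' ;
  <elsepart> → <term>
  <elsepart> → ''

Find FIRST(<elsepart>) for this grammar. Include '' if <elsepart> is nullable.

{ 'end', :=, '' }

From <elsepart> → <term>: add FIRST(<term>) = { 'end', :=, '' } (including '' since <term> is nullable).
<elsepart> → '' contributes ''.
Union: FIRST(<elsepart>) = { 'end', :=, '' }.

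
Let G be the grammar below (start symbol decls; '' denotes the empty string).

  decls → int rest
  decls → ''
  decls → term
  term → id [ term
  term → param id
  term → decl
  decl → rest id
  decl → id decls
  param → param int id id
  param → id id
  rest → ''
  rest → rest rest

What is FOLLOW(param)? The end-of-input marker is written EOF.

{ id, int }

In term → param id: add FIRST(id) = { id }.
In param → param int id id: add FIRST(int id id) = { int }.
Union: FOLLOW(param) = { id, int }.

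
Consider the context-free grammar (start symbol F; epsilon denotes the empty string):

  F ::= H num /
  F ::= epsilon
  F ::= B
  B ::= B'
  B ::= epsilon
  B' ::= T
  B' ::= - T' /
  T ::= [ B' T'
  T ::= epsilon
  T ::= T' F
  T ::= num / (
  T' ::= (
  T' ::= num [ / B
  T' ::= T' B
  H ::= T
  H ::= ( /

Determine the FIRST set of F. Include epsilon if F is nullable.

From F ::= H num /: H nullable, take FIRST(H) ∪ {num} = { (, [, num }.
F ::= epsilon contributes epsilon.
From F ::= B: add FIRST(B) = { (, -, [, num, epsilon } (including epsilon since B is nullable).
Union: FIRST(F) = { (, -, [, num, epsilon }.

{ (, -, [, num, epsilon }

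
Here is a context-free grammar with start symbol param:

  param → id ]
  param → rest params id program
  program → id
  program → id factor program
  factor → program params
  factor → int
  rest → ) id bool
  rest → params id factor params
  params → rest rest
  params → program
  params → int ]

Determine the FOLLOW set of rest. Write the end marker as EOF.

In param → rest params id program: add FIRST(params id program) = { ), id, int }.
In params → rest rest: add FIRST(rest) = { ), id, int }.
In params → rest rest: rest is at the end, add FOLLOW(params) = { ), id, int }.
Union: FOLLOW(rest) = { ), id, int }.

{ ), id, int }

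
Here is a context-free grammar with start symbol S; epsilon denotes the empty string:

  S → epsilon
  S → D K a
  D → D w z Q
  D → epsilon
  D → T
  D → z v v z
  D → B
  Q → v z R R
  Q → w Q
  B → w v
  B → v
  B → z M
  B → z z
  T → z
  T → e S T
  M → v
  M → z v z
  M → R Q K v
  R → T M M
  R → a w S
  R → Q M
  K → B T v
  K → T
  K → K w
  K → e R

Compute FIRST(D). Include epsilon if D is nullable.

{ e, v, w, z, epsilon }

From D → D w z Q: D nullable, take FIRST(D) ∪ {w} = { e, v, w, z }.
D → epsilon contributes epsilon.
From D → T: add FIRST(T) = { e, z }.
D → z v v z contributes {z}.
From D → B: add FIRST(B) = { v, w, z }.
Union: FIRST(D) = { e, v, w, z, epsilon }.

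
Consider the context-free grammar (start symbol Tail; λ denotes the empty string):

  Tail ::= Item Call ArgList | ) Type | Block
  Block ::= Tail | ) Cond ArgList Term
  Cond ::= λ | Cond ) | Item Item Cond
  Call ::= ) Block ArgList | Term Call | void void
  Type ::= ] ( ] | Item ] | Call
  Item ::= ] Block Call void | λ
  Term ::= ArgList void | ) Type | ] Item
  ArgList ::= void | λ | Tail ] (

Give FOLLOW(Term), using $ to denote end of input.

{ $, ), ], void }

In Block ::= ) Cond ArgList Term: Term is at the end, add FOLLOW(Block) = { $, ), ], void }.
In Call ::= Term Call: add FIRST(Call) = { ), ], void }.
Union: FOLLOW(Term) = { $, ), ], void }.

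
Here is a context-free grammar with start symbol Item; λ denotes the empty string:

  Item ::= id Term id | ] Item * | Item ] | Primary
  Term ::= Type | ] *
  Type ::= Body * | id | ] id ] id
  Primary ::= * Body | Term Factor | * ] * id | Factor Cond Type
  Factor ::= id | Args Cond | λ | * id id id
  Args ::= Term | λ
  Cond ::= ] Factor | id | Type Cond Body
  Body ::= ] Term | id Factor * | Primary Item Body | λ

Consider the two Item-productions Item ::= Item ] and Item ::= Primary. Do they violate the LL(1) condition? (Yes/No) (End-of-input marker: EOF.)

FIRST(Item ]) = { *, ], id } and FIRST(Primary) = { *, ], id }.
Both contain *, so the two alternatives are not disjoint — LL(1) conflict.

Yes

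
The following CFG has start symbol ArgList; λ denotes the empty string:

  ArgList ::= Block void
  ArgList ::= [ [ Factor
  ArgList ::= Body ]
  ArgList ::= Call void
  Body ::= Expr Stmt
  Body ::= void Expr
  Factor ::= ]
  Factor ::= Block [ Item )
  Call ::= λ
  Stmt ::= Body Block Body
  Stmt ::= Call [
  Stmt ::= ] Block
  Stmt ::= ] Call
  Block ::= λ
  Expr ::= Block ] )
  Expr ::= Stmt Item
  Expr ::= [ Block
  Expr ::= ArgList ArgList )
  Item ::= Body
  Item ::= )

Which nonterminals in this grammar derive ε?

Directly nullable (have an λ-production): Call, Block.
No other nonterminal has a production whose RHS symbols are all nullable.

{ Block, Call }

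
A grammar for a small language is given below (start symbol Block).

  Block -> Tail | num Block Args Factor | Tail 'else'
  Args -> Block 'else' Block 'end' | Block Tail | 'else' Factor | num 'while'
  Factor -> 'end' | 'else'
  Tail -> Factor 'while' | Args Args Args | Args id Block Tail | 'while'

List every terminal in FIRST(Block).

From Block -> Tail: add FIRST(Tail) = { 'else', 'end', 'while', num }.
Block -> num Block Args Factor contributes {num}.
From Block -> Tail 'else': add FIRST(Tail) = { 'else', 'end', 'while', num }.
Union: FIRST(Block) = { 'else', 'end', 'while', num }.

{ 'else', 'end', 'while', num }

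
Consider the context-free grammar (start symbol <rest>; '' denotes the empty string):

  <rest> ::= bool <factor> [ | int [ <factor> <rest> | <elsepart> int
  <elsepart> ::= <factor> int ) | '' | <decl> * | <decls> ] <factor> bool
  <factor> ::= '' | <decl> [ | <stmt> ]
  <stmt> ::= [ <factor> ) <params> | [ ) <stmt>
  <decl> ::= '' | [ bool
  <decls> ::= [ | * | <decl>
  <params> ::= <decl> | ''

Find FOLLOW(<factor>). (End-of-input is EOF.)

In <rest> ::= bool <factor> [: add FIRST([) = { [ }.
In <rest> ::= int [ <factor> <rest>: add FIRST(<rest>) = { *, [, ], bool, int }.
In <elsepart> ::= <factor> int ): add FIRST(int )) = { int }.
In <elsepart> ::= <decls> ] <factor> bool: add FIRST(bool) = { bool }.
In <stmt> ::= [ <factor> ) <params>: add FIRST() <params>) = { ) }.
Union: FOLLOW(<factor>) = { ), *, [, ], bool, int }.

{ ), *, [, ], bool, int }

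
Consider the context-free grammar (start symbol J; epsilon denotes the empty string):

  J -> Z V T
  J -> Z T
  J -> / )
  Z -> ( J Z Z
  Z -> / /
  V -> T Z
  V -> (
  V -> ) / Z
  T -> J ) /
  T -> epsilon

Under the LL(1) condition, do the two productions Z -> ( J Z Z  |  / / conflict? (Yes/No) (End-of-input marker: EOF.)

FIRST(( J Z Z) = { ( } and FIRST(/ /) = { / }.
The FIRST sets are disjoint and neither alternative is nullable — no conflict.

No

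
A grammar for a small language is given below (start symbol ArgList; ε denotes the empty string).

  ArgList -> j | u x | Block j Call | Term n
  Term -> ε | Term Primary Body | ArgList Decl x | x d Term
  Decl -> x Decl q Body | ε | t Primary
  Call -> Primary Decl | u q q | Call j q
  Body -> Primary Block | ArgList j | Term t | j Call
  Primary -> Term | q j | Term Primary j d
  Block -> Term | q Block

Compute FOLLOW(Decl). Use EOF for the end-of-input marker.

In Term -> ArgList Decl x: add FIRST(x) = { x }.
In Decl -> x Decl q Body: add FIRST(q Body) = { q }.
In Call -> Primary Decl: Decl is at the end, add FOLLOW(Call) = { EOF, j, n, q, t, u, x }.
Union: FOLLOW(Decl) = { EOF, j, n, q, t, u, x }.

{ EOF, j, n, q, t, u, x }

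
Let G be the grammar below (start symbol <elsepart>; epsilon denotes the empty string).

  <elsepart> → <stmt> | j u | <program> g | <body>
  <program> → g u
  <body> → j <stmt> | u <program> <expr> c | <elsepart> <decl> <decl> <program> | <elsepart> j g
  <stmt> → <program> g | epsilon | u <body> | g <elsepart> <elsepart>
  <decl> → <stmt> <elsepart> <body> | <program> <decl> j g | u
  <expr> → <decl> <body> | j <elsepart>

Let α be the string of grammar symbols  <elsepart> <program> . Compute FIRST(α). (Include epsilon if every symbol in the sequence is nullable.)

Add FIRST(<elsepart>)\{epsilon} = { g, j, u }; <elsepart> is nullable, continue.
Add FIRST(<program>) = { g }; <program> is not nullable, stop.

{ g, j, u }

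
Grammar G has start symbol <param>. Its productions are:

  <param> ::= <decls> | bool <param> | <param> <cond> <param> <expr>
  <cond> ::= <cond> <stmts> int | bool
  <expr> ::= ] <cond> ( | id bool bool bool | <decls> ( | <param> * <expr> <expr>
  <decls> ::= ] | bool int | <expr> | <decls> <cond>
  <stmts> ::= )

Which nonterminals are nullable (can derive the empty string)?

No nonterminal has an empty production or an RHS whose symbols are all nullable.

{ } (none)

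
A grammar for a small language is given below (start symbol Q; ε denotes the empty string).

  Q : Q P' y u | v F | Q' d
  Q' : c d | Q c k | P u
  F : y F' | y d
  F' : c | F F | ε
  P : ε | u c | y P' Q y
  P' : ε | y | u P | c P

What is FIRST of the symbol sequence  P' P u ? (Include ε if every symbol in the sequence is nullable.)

Add FIRST(P')\{ε} = { c, u, y }; P' is nullable, continue.
Add FIRST(P)\{ε} = { u, y }; P is nullable, continue.
u is a terminal; add {u} and stop.

{ c, u, y }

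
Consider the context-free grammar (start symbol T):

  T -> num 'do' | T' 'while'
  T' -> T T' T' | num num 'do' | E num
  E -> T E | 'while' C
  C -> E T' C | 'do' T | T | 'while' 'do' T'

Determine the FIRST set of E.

{ 'while', num }

From E -> T E: add FIRST(T) = { 'while', num }.
E -> 'while' C contributes {'while'}.
Union: FIRST(E) = { 'while', num }.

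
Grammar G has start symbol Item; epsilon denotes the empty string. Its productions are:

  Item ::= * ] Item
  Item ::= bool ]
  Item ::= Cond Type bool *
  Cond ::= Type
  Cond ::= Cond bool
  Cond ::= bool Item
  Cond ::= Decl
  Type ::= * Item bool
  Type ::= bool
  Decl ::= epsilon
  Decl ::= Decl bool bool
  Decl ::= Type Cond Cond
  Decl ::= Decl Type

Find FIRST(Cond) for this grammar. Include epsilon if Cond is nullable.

{ *, bool, epsilon }

From Cond ::= Type: add FIRST(Type) = { *, bool }.
From Cond ::= Cond bool: Cond nullable, take FIRST(Cond) ∪ {bool} = { *, bool }.
Cond ::= bool Item contributes {bool}.
From Cond ::= Decl: add FIRST(Decl) = { *, bool, epsilon } (including epsilon since Decl is nullable).
Union: FIRST(Cond) = { *, bool, epsilon }.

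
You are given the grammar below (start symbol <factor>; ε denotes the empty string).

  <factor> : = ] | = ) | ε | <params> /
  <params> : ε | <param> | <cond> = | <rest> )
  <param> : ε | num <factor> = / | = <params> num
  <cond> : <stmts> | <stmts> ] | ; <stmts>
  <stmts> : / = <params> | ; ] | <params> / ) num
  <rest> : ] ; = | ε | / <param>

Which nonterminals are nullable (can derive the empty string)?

{ <factor>, <param>, <params>, <rest> }

Directly nullable (have an ε-production): <factor>, <params>, <param>, <rest>.
No other nonterminal has a production whose RHS symbols are all nullable.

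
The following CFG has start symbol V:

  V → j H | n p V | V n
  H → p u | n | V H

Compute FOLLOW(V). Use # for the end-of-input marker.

V is the start symbol, so # ∈ FOLLOW(V).
In V → n p V: V is at the end, add FOLLOW(V) = { #, j, n, p }.
In V → V n: add FIRST(n) = { n }.
In H → V H: add FIRST(H) = { j, n, p }.
Union: FOLLOW(V) = { #, j, n, p }.

{ #, j, n, p }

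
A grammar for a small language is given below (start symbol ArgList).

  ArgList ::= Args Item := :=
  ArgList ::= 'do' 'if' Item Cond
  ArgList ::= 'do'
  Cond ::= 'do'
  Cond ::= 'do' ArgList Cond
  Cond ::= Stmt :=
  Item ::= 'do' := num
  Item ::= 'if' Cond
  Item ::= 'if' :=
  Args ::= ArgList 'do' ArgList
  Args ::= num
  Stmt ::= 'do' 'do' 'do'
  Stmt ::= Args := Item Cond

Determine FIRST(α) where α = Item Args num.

Add FIRST(Item) = { 'do', 'if' }; Item is not nullable, stop.

{ 'do', 'if' }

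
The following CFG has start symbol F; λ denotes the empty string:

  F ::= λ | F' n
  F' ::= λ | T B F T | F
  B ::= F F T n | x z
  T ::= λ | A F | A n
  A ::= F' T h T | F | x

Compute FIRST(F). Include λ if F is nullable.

{ h, n, x, λ }

F ::= λ contributes λ.
From F ::= F' n: F' nullable, take FIRST(F') ∪ {n} = { h, n, x }.
Union: FIRST(F) = { h, n, x, λ }.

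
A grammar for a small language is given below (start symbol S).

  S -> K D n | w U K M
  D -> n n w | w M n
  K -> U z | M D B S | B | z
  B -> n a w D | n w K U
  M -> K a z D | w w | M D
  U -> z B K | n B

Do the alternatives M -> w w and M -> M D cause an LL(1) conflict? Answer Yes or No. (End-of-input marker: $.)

Yes

FIRST(w w) = { w } and FIRST(M D) = { n, w, z }.
Both contain w, so the two alternatives are not disjoint — LL(1) conflict.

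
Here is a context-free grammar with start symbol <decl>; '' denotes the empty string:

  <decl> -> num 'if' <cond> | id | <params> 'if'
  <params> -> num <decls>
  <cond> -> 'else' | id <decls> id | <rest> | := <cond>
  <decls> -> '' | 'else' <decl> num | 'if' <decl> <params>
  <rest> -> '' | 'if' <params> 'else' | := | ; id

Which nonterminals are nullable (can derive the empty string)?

Directly nullable (have an ''-production): <decls>, <rest>.
<cond> -> <rest> with every symbol nullable, so <cond> is nullable.
No other nonterminal has a production whose RHS symbols are all nullable.

{ <cond>, <decls>, <rest> }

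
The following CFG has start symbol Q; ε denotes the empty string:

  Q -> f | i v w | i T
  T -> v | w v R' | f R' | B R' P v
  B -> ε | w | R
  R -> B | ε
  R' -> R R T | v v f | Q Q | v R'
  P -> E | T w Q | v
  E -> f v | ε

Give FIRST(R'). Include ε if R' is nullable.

{ f, i, v, w }

From R' -> R R T: R, R nullable, take FIRST(R) ∪ FIRST(R) ∪ FIRST(T) = { f, i, v, w }.
R' -> v v f contributes {v}.
From R' -> Q Q: add FIRST(Q) = { f, i }.
R' -> v R' contributes {v}.
Union: FIRST(R') = { f, i, v, w }.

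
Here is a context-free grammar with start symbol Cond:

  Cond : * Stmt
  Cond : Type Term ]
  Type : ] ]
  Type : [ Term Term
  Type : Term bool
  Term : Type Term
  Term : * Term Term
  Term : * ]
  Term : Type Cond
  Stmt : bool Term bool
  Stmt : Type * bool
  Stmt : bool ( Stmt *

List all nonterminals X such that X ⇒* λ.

No nonterminal has an empty production or an RHS whose symbols are all nullable.

{ } (none)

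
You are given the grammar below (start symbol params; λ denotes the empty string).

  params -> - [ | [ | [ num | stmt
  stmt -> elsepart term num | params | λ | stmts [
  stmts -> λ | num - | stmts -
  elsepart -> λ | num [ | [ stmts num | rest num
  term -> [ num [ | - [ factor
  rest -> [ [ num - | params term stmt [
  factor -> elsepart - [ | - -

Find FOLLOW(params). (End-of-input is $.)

{ $, -, [ }

params is the start symbol, so $ ∈ FOLLOW(params).
In stmt -> params: params is at the end, add FOLLOW(stmt) = { $, -, [ }.
In rest -> params term stmt [: add FIRST(term stmt [) = { -, [ }.
Union: FOLLOW(params) = { $, -, [ }.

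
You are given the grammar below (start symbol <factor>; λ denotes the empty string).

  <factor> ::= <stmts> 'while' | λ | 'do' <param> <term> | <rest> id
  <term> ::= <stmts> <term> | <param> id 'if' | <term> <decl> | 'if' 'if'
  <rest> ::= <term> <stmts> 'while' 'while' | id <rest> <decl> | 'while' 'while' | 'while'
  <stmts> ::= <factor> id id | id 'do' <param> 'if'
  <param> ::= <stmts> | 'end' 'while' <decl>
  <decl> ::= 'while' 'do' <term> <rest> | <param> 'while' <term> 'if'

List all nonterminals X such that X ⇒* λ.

{ <factor> }

Directly nullable (have an λ-production): <factor>.
No other nonterminal has a production whose RHS symbols are all nullable.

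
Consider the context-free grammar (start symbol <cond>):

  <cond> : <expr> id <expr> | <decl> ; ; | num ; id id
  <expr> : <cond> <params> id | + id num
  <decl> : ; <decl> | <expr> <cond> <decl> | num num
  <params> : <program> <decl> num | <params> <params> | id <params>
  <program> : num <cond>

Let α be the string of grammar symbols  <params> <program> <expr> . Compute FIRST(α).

Add FIRST(<params>) = { id, num }; <params> is not nullable, stop.

{ id, num }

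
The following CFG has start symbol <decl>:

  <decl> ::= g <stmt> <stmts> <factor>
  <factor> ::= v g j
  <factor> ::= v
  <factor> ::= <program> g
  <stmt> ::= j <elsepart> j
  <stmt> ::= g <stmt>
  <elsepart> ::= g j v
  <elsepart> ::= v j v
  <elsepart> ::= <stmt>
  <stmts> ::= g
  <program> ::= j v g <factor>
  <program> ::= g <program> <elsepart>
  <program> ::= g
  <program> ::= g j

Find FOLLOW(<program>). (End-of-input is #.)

In <factor> ::= <program> g: add FIRST(g) = { g }.
In <program> ::= g <program> <elsepart>: add FIRST(<elsepart>) = { g, j, v }.
Union: FOLLOW(<program>) = { g, j, v }.

{ g, j, v }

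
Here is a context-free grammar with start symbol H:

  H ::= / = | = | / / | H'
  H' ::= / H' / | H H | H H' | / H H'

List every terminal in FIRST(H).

{ /, = }

H ::= / = contributes {/}.
H ::= = contributes {=}.
H ::= / / contributes {/}.
From H ::= H': add FIRST(H') = { /, = }.
Union: FIRST(H) = { /, = }.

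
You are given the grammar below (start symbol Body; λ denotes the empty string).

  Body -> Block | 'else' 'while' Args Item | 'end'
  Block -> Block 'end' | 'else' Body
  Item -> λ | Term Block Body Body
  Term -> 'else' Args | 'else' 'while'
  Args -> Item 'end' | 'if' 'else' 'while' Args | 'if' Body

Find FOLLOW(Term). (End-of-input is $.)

In Item -> Term Block Body Body: add FIRST(Block Body Body) = { 'else' }.
Union: FOLLOW(Term) = { 'else' }.

{ 'else' }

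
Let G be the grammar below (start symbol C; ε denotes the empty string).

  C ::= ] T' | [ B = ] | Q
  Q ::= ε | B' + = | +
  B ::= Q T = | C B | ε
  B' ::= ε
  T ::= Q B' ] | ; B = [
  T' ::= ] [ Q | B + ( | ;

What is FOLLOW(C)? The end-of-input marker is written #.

C is the start symbol, so # ∈ FOLLOW(C).
In B ::= C B: add FIRST(B)\{ε} = { +, ;, [, ] }.
  Since B is nullable, also add FOLLOW(B) = { +, = }.
Union: FOLLOW(C) = { #, +, ;, =, [, ] }.

{ #, +, ;, =, [, ] }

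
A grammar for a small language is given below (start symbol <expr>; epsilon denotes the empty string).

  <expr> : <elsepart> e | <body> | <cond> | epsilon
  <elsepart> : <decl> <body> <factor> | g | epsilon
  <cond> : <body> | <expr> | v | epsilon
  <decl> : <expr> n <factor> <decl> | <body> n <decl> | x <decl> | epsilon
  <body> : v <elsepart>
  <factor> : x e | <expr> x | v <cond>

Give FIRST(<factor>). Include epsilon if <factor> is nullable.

{ e, g, n, v, x }

<factor> : x e contributes {x}.
From <factor> : <expr> x: <expr> nullable, take FIRST(<expr>) ∪ {x} = { e, g, n, v, x }.
<factor> : v <cond> contributes {v}.
Union: FIRST(<factor>) = { e, g, n, v, x }.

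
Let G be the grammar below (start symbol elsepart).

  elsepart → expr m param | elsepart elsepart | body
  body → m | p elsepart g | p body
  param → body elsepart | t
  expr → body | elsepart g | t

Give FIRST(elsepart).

From elsepart → expr m param: add FIRST(expr) = { m, p, t }.
From elsepart → elsepart elsepart: add FIRST(elsepart) = { m, p, t }.
From elsepart → body: add FIRST(body) = { m, p }.
Union: FIRST(elsepart) = { m, p, t }.

{ m, p, t }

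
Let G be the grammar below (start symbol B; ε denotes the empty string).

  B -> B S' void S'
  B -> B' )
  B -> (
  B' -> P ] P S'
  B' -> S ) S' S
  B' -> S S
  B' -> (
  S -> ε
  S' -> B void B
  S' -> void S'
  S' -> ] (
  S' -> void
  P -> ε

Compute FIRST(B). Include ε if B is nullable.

From B -> B S' void S': add FIRST(B) = { (, ), ] }.
From B -> B' ): B' nullable, take FIRST(B') ∪ {)} = { (, ), ] }.
B -> ( contributes {(}.
Union: FIRST(B) = { (, ), ] }.

{ (, ), ] }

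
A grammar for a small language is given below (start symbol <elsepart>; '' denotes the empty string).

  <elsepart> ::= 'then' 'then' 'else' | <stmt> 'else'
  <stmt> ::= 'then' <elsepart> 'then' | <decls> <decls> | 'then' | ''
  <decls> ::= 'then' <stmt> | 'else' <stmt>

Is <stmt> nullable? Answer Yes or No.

Yes

<stmt> has an ''-production, so <stmt> ⇒ ''.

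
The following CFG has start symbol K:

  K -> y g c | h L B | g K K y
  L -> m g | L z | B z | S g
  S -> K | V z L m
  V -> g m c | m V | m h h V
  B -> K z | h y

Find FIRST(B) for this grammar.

{ g, h, y }

From B -> K z: add FIRST(K) = { g, h, y }.
B -> h y contributes {h}.
Union: FIRST(B) = { g, h, y }.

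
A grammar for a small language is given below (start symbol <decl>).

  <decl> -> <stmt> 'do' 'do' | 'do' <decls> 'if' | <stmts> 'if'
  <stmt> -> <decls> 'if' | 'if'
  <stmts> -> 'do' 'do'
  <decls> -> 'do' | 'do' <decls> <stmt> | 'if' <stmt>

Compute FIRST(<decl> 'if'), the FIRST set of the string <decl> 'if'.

Add FIRST(<decl>) = { 'do', 'if' }; <decl> is not nullable, stop.

{ 'do', 'if' }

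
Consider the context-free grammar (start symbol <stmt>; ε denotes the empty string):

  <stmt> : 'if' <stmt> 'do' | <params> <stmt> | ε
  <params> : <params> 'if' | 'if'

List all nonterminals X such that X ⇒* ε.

{ <stmt> }

Directly nullable (have an ε-production): <stmt>.
No other nonterminal has a production whose RHS symbols are all nullable.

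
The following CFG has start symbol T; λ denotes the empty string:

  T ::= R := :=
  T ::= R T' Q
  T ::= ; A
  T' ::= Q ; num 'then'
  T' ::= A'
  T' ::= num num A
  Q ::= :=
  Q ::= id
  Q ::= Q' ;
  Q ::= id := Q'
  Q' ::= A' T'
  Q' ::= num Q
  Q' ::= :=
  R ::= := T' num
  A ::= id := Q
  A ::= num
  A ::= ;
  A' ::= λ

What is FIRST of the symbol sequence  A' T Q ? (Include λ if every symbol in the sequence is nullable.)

{ :=, ; }

Add FIRST(A')\{λ} = {  }; A' is nullable, continue.
Add FIRST(T) = { :=, ; }; T is not nullable, stop.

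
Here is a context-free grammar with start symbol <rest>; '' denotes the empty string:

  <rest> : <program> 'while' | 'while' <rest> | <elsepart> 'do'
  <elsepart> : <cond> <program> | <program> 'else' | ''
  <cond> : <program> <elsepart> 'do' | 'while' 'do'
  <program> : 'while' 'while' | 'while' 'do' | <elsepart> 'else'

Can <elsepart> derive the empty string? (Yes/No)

Yes

<elsepart> has an ''-production, so <elsepart> ⇒ ''.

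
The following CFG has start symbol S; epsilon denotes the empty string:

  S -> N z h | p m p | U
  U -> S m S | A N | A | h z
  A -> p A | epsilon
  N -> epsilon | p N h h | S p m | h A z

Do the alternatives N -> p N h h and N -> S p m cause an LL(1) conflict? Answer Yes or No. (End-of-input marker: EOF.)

FIRST(p N h h) = { p } and FIRST(S p m) = { h, m, p, z }.
Both contain p, so the two alternatives are not disjoint — LL(1) conflict.

Yes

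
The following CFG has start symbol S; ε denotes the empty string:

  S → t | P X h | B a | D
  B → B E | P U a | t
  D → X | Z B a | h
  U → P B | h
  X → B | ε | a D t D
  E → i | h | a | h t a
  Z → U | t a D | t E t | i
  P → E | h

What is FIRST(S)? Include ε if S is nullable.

{ a, h, i, t, ε }

S → t contributes {t}.
From S → P X h: add FIRST(P) = { a, h, i }.
From S → B a: add FIRST(B) = { a, h, i, t }.
From S → D: add FIRST(D) = { a, h, i, t, ε } (including ε since D is nullable).
Union: FIRST(S) = { a, h, i, t, ε }.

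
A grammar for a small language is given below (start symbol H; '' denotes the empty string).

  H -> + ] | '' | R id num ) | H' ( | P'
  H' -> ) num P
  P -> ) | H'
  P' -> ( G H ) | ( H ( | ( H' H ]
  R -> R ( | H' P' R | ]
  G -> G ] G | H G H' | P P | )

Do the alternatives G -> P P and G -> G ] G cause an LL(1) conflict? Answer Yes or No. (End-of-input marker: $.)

FIRST(P P) = { ) } and FIRST(G ] G) = { (, ), +, ] }.
Both contain ), so the two alternatives are not disjoint — LL(1) conflict.

Yes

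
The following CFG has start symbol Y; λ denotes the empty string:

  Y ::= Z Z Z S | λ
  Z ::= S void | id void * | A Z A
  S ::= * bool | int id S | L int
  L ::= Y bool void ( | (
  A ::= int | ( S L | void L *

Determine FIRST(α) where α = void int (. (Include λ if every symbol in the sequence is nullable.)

void is a terminal; add {void} and stop.

{ void }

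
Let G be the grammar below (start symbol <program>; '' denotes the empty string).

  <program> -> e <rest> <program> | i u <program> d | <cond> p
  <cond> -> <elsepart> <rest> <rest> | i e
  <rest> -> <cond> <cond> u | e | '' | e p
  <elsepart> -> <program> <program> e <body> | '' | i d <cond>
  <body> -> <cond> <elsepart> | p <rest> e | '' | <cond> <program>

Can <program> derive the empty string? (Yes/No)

Nullable nonterminals: <body>, <cond>, <elsepart>, <rest>.
No production of <program> has an RHS whose symbols are all nullable, so <program> is not nullable.

No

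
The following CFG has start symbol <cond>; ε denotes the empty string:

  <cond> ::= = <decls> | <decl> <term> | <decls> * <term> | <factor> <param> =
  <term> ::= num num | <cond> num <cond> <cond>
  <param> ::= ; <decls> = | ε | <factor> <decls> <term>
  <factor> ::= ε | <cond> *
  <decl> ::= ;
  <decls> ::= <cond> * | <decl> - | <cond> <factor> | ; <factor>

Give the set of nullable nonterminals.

{ <factor>, <param> }

Directly nullable (have an ε-production): <param>, <factor>.
No other nonterminal has a production whose RHS symbols are all nullable.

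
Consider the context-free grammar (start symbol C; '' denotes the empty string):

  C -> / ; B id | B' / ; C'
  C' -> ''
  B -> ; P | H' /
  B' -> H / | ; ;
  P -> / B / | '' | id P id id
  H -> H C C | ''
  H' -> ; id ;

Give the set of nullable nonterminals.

{ C', H, P }

Directly nullable (have an ''-production): C', P, H.
No other nonterminal has a production whose RHS symbols are all nullable.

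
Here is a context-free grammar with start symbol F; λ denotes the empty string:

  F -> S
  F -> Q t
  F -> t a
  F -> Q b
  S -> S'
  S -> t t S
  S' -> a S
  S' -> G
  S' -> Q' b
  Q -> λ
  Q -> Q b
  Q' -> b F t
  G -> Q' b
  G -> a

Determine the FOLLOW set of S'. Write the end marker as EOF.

{ EOF, t }

In S -> S': S' is at the end, add FOLLOW(S) = { EOF, t }.
Union: FOLLOW(S') = { EOF, t }.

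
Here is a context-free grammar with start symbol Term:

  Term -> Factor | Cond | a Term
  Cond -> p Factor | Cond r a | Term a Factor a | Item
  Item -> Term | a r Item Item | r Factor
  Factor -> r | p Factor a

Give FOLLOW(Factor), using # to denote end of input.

{ #, a, p, r }

In Term -> Factor: Factor is at the end, add FOLLOW(Term) = { #, a, p, r }.
In Cond -> p Factor: Factor is at the end, add FOLLOW(Cond) = { #, a, p, r }.
In Cond -> Term a Factor a: add FIRST(a) = { a }.
In Item -> r Factor: Factor is at the end, add FOLLOW(Item) = { #, a, p, r }.
In Factor -> p Factor a: add FIRST(a) = { a }.
Union: FOLLOW(Factor) = { #, a, p, r }.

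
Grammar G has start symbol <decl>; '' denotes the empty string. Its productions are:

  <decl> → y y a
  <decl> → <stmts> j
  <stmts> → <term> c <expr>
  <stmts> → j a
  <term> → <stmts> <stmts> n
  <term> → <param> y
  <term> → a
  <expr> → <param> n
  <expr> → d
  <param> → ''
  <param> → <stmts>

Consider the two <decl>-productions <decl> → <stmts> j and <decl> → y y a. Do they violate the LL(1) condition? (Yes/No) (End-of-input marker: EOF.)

FIRST(<stmts> j) = { a, j, y } and FIRST(y y a) = { y }.
Both contain y, so the two alternatives are not disjoint — LL(1) conflict.

Yes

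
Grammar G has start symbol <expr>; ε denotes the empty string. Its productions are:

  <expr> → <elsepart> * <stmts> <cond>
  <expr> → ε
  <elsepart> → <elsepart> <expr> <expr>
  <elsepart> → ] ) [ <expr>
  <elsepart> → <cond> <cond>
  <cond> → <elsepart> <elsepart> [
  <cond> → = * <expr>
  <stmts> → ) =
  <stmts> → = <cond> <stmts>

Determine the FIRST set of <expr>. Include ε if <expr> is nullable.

From <expr> → <elsepart> * <stmts> <cond>: add FIRST(<elsepart>) = { =, ] }.
<expr> → ε contributes ε.
Union: FIRST(<expr>) = { =, ], ε }.

{ =, ], ε }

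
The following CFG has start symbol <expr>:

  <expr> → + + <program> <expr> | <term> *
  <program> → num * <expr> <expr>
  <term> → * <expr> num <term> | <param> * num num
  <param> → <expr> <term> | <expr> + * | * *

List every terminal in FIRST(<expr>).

{ *, + }

<expr> → + + <program> <expr> contributes {+}.
From <expr> → <term> *: add FIRST(<term>) = { *, + }.
Union: FIRST(<expr>) = { *, + }.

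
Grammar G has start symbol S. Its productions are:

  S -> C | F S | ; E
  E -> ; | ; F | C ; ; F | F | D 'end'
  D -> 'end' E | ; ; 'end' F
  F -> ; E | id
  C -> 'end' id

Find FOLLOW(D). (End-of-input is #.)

In E -> D 'end': add FIRST('end') = { 'end' }.
Union: FOLLOW(D) = { 'end' }.

{ 'end' }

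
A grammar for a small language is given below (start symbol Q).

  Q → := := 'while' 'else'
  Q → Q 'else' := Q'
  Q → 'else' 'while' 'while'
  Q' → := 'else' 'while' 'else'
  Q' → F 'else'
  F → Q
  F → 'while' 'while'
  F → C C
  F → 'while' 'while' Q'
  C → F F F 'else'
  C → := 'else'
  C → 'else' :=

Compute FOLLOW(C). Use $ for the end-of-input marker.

In F → C C: add FIRST(C) = { 'else', 'while', := }.
In F → C C: C is at the end, add FOLLOW(F) = { 'else', 'while', := }.
Union: FOLLOW(C) = { 'else', 'while', := }.

{ 'else', 'while', := }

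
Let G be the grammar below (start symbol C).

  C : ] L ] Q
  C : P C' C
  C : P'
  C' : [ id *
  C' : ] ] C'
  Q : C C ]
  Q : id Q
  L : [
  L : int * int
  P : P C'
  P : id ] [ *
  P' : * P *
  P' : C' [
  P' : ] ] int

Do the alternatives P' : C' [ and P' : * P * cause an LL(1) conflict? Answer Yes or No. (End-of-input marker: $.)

FIRST(C' [) = { [, ] } and FIRST(* P *) = { * }.
The FIRST sets are disjoint and neither alternative is nullable — no conflict.

No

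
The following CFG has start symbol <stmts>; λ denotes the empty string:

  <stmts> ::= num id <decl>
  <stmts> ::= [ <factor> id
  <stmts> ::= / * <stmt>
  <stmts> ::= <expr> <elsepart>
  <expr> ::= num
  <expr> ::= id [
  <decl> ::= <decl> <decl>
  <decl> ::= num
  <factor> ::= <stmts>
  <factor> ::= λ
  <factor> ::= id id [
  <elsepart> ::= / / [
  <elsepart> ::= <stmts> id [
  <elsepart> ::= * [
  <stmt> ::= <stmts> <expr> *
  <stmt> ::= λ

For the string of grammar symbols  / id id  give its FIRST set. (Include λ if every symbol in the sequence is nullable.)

{ / }

/ is a terminal; add {/} and stop.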